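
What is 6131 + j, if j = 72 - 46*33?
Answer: 4685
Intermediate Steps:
j = -1446 (j = 72 - 1518 = -1446)
6131 + j = 6131 - 1446 = 4685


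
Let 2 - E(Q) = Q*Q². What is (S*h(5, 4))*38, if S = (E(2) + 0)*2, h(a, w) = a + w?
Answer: -4104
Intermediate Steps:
E(Q) = 2 - Q³ (E(Q) = 2 - Q*Q² = 2 - Q³)
S = -12 (S = ((2 - 1*2³) + 0)*2 = ((2 - 1*8) + 0)*2 = ((2 - 8) + 0)*2 = (-6 + 0)*2 = -6*2 = -12)
(S*h(5, 4))*38 = -12*(5 + 4)*38 = -12*9*38 = -108*38 = -4104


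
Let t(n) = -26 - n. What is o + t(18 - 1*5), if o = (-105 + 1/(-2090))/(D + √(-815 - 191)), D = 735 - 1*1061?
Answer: -4336507397/112109690 + 219451*I*√1006/224219380 ≈ -38.681 + 0.031043*I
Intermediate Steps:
D = -326 (D = 735 - 1061 = -326)
o = -219451/(2090*(-326 + I*√1006)) (o = (-105 + 1/(-2090))/(-326 + √(-815 - 191)) = (-105 - 1/2090)/(-326 + √(-1006)) = -219451/(2090*(-326 + I*√1006)) ≈ 0.31907 + 0.031043*I)
o + t(18 - 1*5) = (35770513/112109690 + 219451*I*√1006/224219380) + (-26 - (18 - 1*5)) = (35770513/112109690 + 219451*I*√1006/224219380) + (-26 - (18 - 5)) = (35770513/112109690 + 219451*I*√1006/224219380) + (-26 - 1*13) = (35770513/112109690 + 219451*I*√1006/224219380) + (-26 - 13) = (35770513/112109690 + 219451*I*√1006/224219380) - 39 = -4336507397/112109690 + 219451*I*√1006/224219380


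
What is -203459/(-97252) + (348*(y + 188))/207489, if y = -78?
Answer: 15312770337/6726240076 ≈ 2.2766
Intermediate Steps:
-203459/(-97252) + (348*(y + 188))/207489 = -203459/(-97252) + (348*(-78 + 188))/207489 = -203459*(-1/97252) + (348*110)*(1/207489) = 203459/97252 + 38280*(1/207489) = 203459/97252 + 12760/69163 = 15312770337/6726240076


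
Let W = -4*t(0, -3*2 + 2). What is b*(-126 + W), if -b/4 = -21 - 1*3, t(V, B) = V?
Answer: -12096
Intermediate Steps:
b = 96 (b = -4*(-21 - 1*3) = -4*(-21 - 3) = -4*(-24) = 96)
W = 0 (W = -4*0 = 0)
b*(-126 + W) = 96*(-126 + 0) = 96*(-126) = -12096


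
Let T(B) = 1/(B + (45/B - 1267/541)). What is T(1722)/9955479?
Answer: 310534/5316428927548995 ≈ 5.8410e-11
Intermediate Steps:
T(B) = 1/(-1267/541 + B + 45/B) (T(B) = 1/(B + (45/B - 1267*1/541)) = 1/(B + (45/B - 1267/541)) = 1/(B + (-1267/541 + 45/B)) = 1/(-1267/541 + B + 45/B))
T(1722)/9955479 = (541*1722/(24345 - 1267*1722 + 541*1722**2))/9955479 = (541*1722/(24345 - 2181774 + 541*2965284))*(1/9955479) = (541*1722/(24345 - 2181774 + 1604218644))*(1/9955479) = (541*1722/1602061215)*(1/9955479) = (541*1722*(1/1602061215))*(1/9955479) = (310534/534020405)*(1/9955479) = 310534/5316428927548995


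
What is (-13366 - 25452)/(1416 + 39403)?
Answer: -38818/40819 ≈ -0.95098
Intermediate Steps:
(-13366 - 25452)/(1416 + 39403) = -38818/40819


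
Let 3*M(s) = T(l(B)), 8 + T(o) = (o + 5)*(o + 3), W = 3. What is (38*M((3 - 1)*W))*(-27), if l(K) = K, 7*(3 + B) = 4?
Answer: 109440/49 ≈ 2233.5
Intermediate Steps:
B = -17/7 (B = -3 + (1/7)*4 = -3 + 4/7 = -17/7 ≈ -2.4286)
T(o) = -8 + (3 + o)*(5 + o) (T(o) = -8 + (o + 5)*(o + 3) = -8 + (5 + o)*(3 + o) = -8 + (3 + o)*(5 + o))
M(s) = -320/147 (M(s) = (7 + (-17/7)**2 + 8*(-17/7))/3 = (7 + 289/49 - 136/7)/3 = (1/3)*(-320/49) = -320/147)
(38*M((3 - 1)*W))*(-27) = (38*(-320/147))*(-27) = -12160/147*(-27) = 109440/49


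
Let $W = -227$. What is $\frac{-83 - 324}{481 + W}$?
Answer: $- \frac{407}{254} \approx -1.6024$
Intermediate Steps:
$\frac{-83 - 324}{481 + W} = \frac{-83 - 324}{481 - 227} = - \frac{407}{254}$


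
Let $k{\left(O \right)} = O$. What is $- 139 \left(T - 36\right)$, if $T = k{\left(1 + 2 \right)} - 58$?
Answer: $12649$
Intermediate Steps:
$T = -55$ ($T = \left(1 + 2\right) - 58 = 3 - 58 = -55$)
$- 139 \left(T - 36\right) = - 139 \left(-55 - 36\right) = \left(-139\right) \left(-91\right) = 12649$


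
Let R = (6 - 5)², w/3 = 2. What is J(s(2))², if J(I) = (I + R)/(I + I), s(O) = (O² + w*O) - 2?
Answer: 225/784 ≈ 0.28699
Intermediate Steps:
w = 6 (w = 3*2 = 6)
s(O) = -2 + O² + 6*O (s(O) = (O² + 6*O) - 2 = -2 + O² + 6*O)
R = 1 (R = 1² = 1)
J(I) = (1 + I)/(2*I) (J(I) = (I + 1)/(I + I) = (1 + I)/((2*I)) = (1 + I)*(1/(2*I)) = (1 + I)/(2*I))
J(s(2))² = ((1 + (-2 + 2² + 6*2))/(2*(-2 + 2² + 6*2)))² = ((1 + (-2 + 4 + 12))/(2*(-2 + 4 + 12)))² = ((½)*(1 + 14)/14)² = ((½)*(1/14)*15)² = (15/28)² = 225/784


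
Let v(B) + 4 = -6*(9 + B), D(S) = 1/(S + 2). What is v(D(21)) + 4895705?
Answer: 112599875/23 ≈ 4.8956e+6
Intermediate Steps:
D(S) = 1/(2 + S)
v(B) = -58 - 6*B (v(B) = -4 - 6*(9 + B) = -4 + (-54 - 6*B) = -58 - 6*B)
v(D(21)) + 4895705 = (-58 - 6/(2 + 21)) + 4895705 = (-58 - 6/23) + 4895705 = -1340/23 + 4895705 = 112599875/23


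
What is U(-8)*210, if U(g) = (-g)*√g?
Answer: 3360*I*√2 ≈ 4751.8*I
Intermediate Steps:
U(g) = -g^(3/2)
U(-8)*210 = -(-8)^(3/2)*210 = -(-16)*I*√2*210 = (16*I*√2)*210 = 3360*I*√2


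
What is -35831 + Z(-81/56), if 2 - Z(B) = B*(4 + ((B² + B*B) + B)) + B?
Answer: -3145090059/87808 ≈ -35818.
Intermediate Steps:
Z(B) = 2 - B - B*(4 + B + 2*B²) (Z(B) = 2 - (B*(4 + ((B² + B*B) + B)) + B) = 2 - (B*(4 + ((B² + B²) + B)) + B) = 2 - (B*(4 + (2*B² + B)) + B) = 2 - (B*(4 + (B + 2*B²)) + B) = 2 - (B*(4 + B + 2*B²) + B) = 2 - (B + B*(4 + B + 2*B²)) = 2 + (-B - B*(4 + B + 2*B²)) = 2 - B - B*(4 + B + 2*B²))
-35831 + Z(-81/56) = -35831 + (2 - (-81/56)² - (-405)/56 - 2*(-81/56)³) = -35831 + (2 - (-81*1/56)² - (-405)/56 - 2*(-81*1/56)³) = -35831 + (2 - (-81/56)² - 5*(-81/56) - 2*(-81/56)³) = -35831 + (2 - 1*6561/3136 + 405/56 - 2*(-531441/175616)) = -35831 + (2 - 6561/3136 + 405/56 + 531441/87808) = -35831 + 1158389/87808 = -3145090059/87808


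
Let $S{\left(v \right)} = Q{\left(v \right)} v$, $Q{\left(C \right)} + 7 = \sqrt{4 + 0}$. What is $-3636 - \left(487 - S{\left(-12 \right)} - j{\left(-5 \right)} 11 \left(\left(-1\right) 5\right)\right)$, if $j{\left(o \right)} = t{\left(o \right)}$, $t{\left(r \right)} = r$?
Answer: $-3788$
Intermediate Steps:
$Q{\left(C \right)} = -5$ ($Q{\left(C \right)} = -7 + \sqrt{4 + 0} = -7 + \sqrt{4} = -7 + 2 = -5$)
$S{\left(v \right)} = - 5 v$
$j{\left(o \right)} = o$
$-3636 - \left(487 - S{\left(-12 \right)} - j{\left(-5 \right)} 11 \left(\left(-1\right) 5\right)\right) = -3636 - \left(427 - \left(-5\right) 11 \left(\left(-1\right) 5\right)\right) = -3636 + \left(\left(60 - -275\right) - 487\right) = -3636 + \left(\left(60 + 275\right) - 487\right) = -3636 + \left(335 - 487\right) = -3636 - 152 = -3788$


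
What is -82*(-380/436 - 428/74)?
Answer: 2200962/4033 ≈ 545.74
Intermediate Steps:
-82*(-380/436 - 428/74) = -82*(-380*1/436 - 428*1/74) = -82*(-95/109 - 214/37) = -82*(-26841/4033) = 2200962/4033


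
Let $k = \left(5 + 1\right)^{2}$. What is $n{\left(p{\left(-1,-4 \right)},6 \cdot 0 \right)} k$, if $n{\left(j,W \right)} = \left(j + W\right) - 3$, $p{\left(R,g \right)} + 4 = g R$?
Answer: $-108$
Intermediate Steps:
$p{\left(R,g \right)} = -4 + R g$ ($p{\left(R,g \right)} = -4 + g R = -4 + R g$)
$k = 36$ ($k = 6^{2} = 36$)
$n{\left(j,W \right)} = -3 + W + j$ ($n{\left(j,W \right)} = \left(W + j\right) - 3 = -3 + W + j$)
$n{\left(p{\left(-1,-4 \right)},6 \cdot 0 \right)} k = \left(-3 + 6 \cdot 0 - 0\right) 36 = \left(-3 + 0 + \left(-4 + 4\right)\right) 36 = \left(-3 + 0 + 0\right) 36 = \left(-3\right) 36 = -108$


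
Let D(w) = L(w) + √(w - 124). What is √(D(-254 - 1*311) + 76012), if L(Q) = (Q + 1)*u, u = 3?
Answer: √(74320 + I*√689) ≈ 272.62 + 0.048*I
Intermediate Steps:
L(Q) = 3 + 3*Q (L(Q) = (Q + 1)*3 = (1 + Q)*3 = 3 + 3*Q)
D(w) = 3 + √(-124 + w) + 3*w (D(w) = (3 + 3*w) + √(w - 124) = (3 + 3*w) + √(-124 + w) = 3 + √(-124 + w) + 3*w)
√(D(-254 - 1*311) + 76012) = √((3 + √(-124 + (-254 - 1*311)) + 3*(-254 - 1*311)) + 76012) = √((3 + √(-124 + (-254 - 311)) + 3*(-254 - 311)) + 76012) = √((3 + √(-124 - 565) + 3*(-565)) + 76012) = √((3 + √(-689) - 1695) + 76012) = √((3 + I*√689 - 1695) + 76012) = √((-1692 + I*√689) + 76012) = √(74320 + I*√689)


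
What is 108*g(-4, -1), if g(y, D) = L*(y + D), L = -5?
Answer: 2700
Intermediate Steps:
g(y, D) = -5*D - 5*y (g(y, D) = -5*(y + D) = -5*(D + y) = -5*D - 5*y)
108*g(-4, -1) = 108*(-5*(-1) - 5*(-4)) = 108*(5 + 20) = 108*25 = 2700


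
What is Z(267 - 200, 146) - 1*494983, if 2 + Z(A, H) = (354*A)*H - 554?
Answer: 2967289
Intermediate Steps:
Z(A, H) = -556 + 354*A*H (Z(A, H) = -2 + ((354*A)*H - 554) = -2 + (354*A*H - 554) = -2 + (-554 + 354*A*H) = -556 + 354*A*H)
Z(267 - 200, 146) - 1*494983 = (-556 + 354*(267 - 200)*146) - 1*494983 = (-556 + 354*67*146) - 494983 = (-556 + 3462828) - 494983 = 3462272 - 494983 = 2967289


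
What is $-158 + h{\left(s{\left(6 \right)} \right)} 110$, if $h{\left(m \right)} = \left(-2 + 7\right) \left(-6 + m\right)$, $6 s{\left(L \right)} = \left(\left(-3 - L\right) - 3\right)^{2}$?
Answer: $9742$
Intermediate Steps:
$s{\left(L \right)} = \frac{\left(-6 - L\right)^{2}}{6}$ ($s{\left(L \right)} = \frac{\left(\left(-3 - L\right) - 3\right)^{2}}{6} = \frac{\left(-6 - L\right)^{2}}{6}$)
$h{\left(m \right)} = -30 + 5 m$ ($h{\left(m \right)} = 5 \left(-6 + m\right) = -30 + 5 m$)
$-158 + h{\left(s{\left(6 \right)} \right)} 110 = -158 + \left(-30 + 5 \frac{\left(6 + 6\right)^{2}}{6}\right) 110 = -158 + \left(-30 + 5 \frac{12^{2}}{6}\right) 110 = -158 + \left(-30 + 5 \cdot \frac{1}{6} \cdot 144\right) 110 = -158 + \left(-30 + 5 \cdot 24\right) 110 = -158 + \left(-30 + 120\right) 110 = -158 + 90 \cdot 110 = -158 + 9900 = 9742$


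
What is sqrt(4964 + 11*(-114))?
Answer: sqrt(3710) ≈ 60.910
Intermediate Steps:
sqrt(4964 + 11*(-114)) = sqrt(4964 - 1254) = sqrt(3710)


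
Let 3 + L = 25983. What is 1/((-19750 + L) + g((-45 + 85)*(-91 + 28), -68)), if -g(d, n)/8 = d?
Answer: 1/26390 ≈ 3.7893e-5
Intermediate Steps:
g(d, n) = -8*d
L = 25980 (L = -3 + 25983 = 25980)
1/((-19750 + L) + g((-45 + 85)*(-91 + 28), -68)) = 1/((-19750 + 25980) - 8*(-45 + 85)*(-91 + 28)) = 1/(6230 - 320*(-63)) = 1/(6230 - 8*(-2520)) = 1/(6230 + 20160) = 1/26390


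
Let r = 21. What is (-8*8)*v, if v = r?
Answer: -1344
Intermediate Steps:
v = 21
(-8*8)*v = -8*8*21 = -64*21 = -1344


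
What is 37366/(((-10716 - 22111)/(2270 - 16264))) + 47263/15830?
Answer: 487003258813/30567730 ≈ 15932.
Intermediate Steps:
37366/(((-10716 - 22111)/(2270 - 16264))) + 47263/15830 = 37366/((-32827/(-13994))) + 47263*(1/15830) = 37366/((-32827*(-1/13994))) + 47263/15830 = 37366/(32827/13994) + 47263/15830 = 37366*(13994/32827) + 47263/15830 = 30758812/1931 + 47263/15830 = 487003258813/30567730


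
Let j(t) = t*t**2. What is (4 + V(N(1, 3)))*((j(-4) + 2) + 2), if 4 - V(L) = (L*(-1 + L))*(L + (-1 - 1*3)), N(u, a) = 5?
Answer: 720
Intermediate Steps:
j(t) = t**3
V(L) = 4 - L*(-1 + L)*(-4 + L) (V(L) = 4 - L*(-1 + L)*(L + (-1 - 1*3)) = 4 - L*(-1 + L)*(L + (-1 - 3)) = 4 - L*(-1 + L)*(L - 4) = 4 - L*(-1 + L)*(-4 + L))
(4 + V(N(1, 3)))*((j(-4) + 2) + 2) = (4 + (4 - 1*5**3 - 4*5 + 5*5**2))*(((-4)**3 + 2) + 2) = (4 + (4 - 1*125 - 20 + 5*25))*((-64 + 2) + 2) = (4 + (4 - 125 - 20 + 125))*(-62 + 2) = (4 - 16)*(-60) = -12*(-60) = 720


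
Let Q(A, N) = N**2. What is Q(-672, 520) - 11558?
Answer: 258842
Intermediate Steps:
Q(-672, 520) - 11558 = 520**2 - 11558 = 270400 - 11558 = 258842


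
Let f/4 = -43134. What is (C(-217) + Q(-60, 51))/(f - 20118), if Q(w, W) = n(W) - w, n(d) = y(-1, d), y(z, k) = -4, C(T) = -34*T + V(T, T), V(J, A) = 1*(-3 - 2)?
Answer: -7429/192654 ≈ -0.038561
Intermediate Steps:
f = -172536 (f = 4*(-43134) = -172536)
V(J, A) = -5 (V(J, A) = 1*(-5) = -5)
C(T) = -5 - 34*T (C(T) = -34*T - 5 = -5 - 34*T)
n(d) = -4
Q(w, W) = -4 - w
(C(-217) + Q(-60, 51))/(f - 20118) = ((-5 - 34*(-217)) + (-4 - 1*(-60)))/(-172536 - 20118) = ((-5 + 7378) + (-4 + 60))/(-192654) = (7373 + 56)*(-1/192654) = 7429*(-1/192654) = -7429/192654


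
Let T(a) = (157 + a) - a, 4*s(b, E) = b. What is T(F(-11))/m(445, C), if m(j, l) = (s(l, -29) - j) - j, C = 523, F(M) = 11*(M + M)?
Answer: -628/3037 ≈ -0.20678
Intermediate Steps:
s(b, E) = b/4
F(M) = 22*M (F(M) = 11*(2*M) = 22*M)
T(a) = 157
m(j, l) = -2*j + l/4 (m(j, l) = (l/4 - j) - j = (-j + l/4) - j = -2*j + l/4)
T(F(-11))/m(445, C) = 157/(-2*445 + (¼)*523) = 157/(-890 + 523/4) = 157/(-3037/4) = 157*(-4/3037) = -628/3037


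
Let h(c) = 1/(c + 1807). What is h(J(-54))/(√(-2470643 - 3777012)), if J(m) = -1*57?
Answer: -I*√6247655/10933396250 ≈ -2.2861e-7*I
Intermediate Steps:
J(m) = -57
h(c) = 1/(1807 + c)
h(J(-54))/(√(-2470643 - 3777012)) = 1/((1807 - 57)*(√(-2470643 - 3777012))) = 1/(1750*(√(-6247655))) = 1/(1750*((I*√6247655))) = (-I*√6247655/6247655)/1750 = -I*√6247655/10933396250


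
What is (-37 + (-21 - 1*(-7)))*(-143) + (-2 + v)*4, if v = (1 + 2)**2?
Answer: 7321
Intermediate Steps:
v = 9 (v = 3**2 = 9)
(-37 + (-21 - 1*(-7)))*(-143) + (-2 + v)*4 = (-37 + (-21 - 1*(-7)))*(-143) + (-2 + 9)*4 = (-37 + (-21 + 7))*(-143) + 7*4 = (-37 - 14)*(-143) + 28 = -51*(-143) + 28 = 7293 + 28 = 7321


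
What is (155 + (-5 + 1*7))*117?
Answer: 18369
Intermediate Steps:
(155 + (-5 + 1*7))*117 = (155 + (-5 + 7))*117 = (155 + 2)*117 = 157*117 = 18369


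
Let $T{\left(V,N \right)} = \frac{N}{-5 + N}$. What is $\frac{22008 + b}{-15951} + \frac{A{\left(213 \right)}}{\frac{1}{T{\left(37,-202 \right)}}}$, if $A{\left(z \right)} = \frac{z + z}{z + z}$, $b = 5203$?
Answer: $- \frac{803525}{1100619} \approx -0.73007$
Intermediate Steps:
$T{\left(V,N \right)} = \frac{N}{-5 + N}$
$A{\left(z \right)} = 1$ ($A{\left(z \right)} = \frac{2 z}{2 z} = 2 z \frac{1}{2 z} = 1$)
$\frac{22008 + b}{-15951} + \frac{A{\left(213 \right)}}{\frac{1}{T{\left(37,-202 \right)}}} = \frac{22008 + 5203}{-15951} + 1 \frac{1}{\frac{1}{\left(-202\right) \frac{1}{-5 - 202}}} = 27211 \left(- \frac{1}{15951}\right) + 1 \frac{1}{\frac{1}{\left(-202\right) \frac{1}{-207}}} = - \frac{27211}{15951} + 1 \frac{1}{\frac{1}{\left(-202\right) \left(- \frac{1}{207}\right)}} = - \frac{27211}{15951} + 1 \frac{1}{\frac{1}{\frac{202}{207}}} = - \frac{27211}{15951} + 1 \frac{1}{\frac{207}{202}} = - \frac{27211}{15951} + 1 \cdot \frac{202}{207} = - \frac{27211}{15951} + \frac{202}{207} = - \frac{803525}{1100619}$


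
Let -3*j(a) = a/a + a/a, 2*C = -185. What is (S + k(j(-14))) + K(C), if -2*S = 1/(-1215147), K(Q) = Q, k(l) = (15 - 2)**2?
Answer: 92958746/1215147 ≈ 76.500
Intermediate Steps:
C = -185/2 (C = (1/2)*(-185) = -185/2 ≈ -92.500)
j(a) = -2/3 (j(a) = -(a/a + a/a)/3 = -(1 + 1)/3 = -1/3*2 = -2/3)
k(l) = 169 (k(l) = 13**2 = 169)
S = 1/2430294 (S = -1/2/(-1215147) = -1/2*(-1/1215147) = 1/2430294 ≈ 4.1147e-7)
(S + k(j(-14))) + K(C) = (1/2430294 + 169) - 185/2 = 410719687/2430294 - 185/2 = 92958746/1215147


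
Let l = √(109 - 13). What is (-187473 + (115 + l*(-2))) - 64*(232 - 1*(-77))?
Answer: -207134 - 8*√6 ≈ -2.0715e+5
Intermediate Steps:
l = 4*√6 (l = √96 = 4*√6 ≈ 9.7980)
(-187473 + (115 + l*(-2))) - 64*(232 - 1*(-77)) = (-187473 + (115 + (4*√6)*(-2))) - 64*(232 - 1*(-77)) = (-187473 + (115 - 8*√6)) - 64*(232 + 77) = (-187358 - 8*√6) - 64*309 = (-187358 - 8*√6) - 19776 = -207134 - 8*√6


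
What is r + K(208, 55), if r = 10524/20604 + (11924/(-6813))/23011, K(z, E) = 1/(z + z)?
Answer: 57456815053379/111979237814496 ≈ 0.51310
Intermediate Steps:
K(z, E) = 1/(2*z)
r = 137470274503/269180860131 (r = 10524*(1/20604) + (11924*(-1/6813))*(1/23011) = 877/1717 - 11924/6813*1/23011 = 877/1717 - 11924/156773943 = 137470274503/269180860131 ≈ 0.51070)
r + K(208, 55) = 137470274503/269180860131 + (½)/208 = 137470274503/269180860131 + (½)*(1/208) = 137470274503/269180860131 + 1/416 = 57456815053379/111979237814496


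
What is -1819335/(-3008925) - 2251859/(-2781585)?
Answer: 52605821278/37198136205 ≈ 1.4142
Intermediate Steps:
-1819335/(-3008925) - 2251859/(-2781585) = -1819335*(-1/3008925) - 2251859*(-1/2781585) = 121289/200595 + 2251859/2781585 = 52605821278/37198136205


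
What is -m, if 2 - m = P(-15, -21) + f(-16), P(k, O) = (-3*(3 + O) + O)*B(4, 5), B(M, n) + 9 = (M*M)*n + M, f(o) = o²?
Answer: 2729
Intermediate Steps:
B(M, n) = -9 + M + n*M² (B(M, n) = -9 + ((M*M)*n + M) = -9 + (M²*n + M) = -9 + (n*M² + M) = -9 + (M + n*M²) = -9 + M + n*M²)
P(k, O) = -675 - 150*O (P(k, O) = (-3*(3 + O) + O)*(-9 + 4 + 5*4²) = ((-9 - 3*O) + O)*(-9 + 4 + 5*16) = (-9 - 2*O)*(-9 + 4 + 80) = (-9 - 2*O)*75 = -675 - 150*O)
m = -2729 (m = 2 - ((-675 - 150*(-21)) + (-16)²) = 2 - ((-675 + 3150) + 256) = 2 - (2475 + 256) = 2 - 1*2731 = 2 - 2731 = -2729)
-m = -1*(-2729) = 2729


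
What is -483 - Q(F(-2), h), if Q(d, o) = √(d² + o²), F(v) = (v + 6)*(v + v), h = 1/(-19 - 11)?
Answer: -483 - √230401/30 ≈ -499.00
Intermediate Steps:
h = -1/30 (h = 1/(-30) = -1/30 ≈ -0.033333)
F(v) = 2*v*(6 + v) (F(v) = (6 + v)*(2*v) = 2*v*(6 + v))
-483 - Q(F(-2), h) = -483 - √((2*(-2)*(6 - 2))² + (-1/30)²) = -483 - √((2*(-2)*4)² + 1/900) = -483 - √((-16)² + 1/900) = -483 - √(256 + 1/900) = -483 - √(230401/900) = -483 - √230401/30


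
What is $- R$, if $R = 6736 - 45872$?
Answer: $39136$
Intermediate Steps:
$R = -39136$
$- R = \left(-1\right) \left(-39136\right) = 39136$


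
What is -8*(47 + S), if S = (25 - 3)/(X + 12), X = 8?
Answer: -1924/5 ≈ -384.80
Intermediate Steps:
S = 11/10 (S = (25 - 3)/(8 + 12) = 22/20 = 22*(1/20) = 11/10 ≈ 1.1000)
-8*(47 + S) = -8*(47 + 11/10) = -8*481/10 = -1924/5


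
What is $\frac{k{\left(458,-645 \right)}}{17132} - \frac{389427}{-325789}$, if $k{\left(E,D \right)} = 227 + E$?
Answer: $\frac{6894828829}{5581417148} \approx 1.2353$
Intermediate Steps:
$\frac{k{\left(458,-645 \right)}}{17132} - \frac{389427}{-325789} = \frac{227 + 458}{17132} - \frac{389427}{-325789} = 685 \cdot \frac{1}{17132} - - \frac{389427}{325789} = \frac{685}{17132} + \frac{389427}{325789} = \frac{6894828829}{5581417148}$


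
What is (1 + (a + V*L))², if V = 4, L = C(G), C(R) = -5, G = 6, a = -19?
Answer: 1444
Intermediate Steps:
L = -5
(1 + (a + V*L))² = (1 + (-19 + 4*(-5)))² = (1 + (-19 - 20))² = (1 - 39)² = (-38)² = 1444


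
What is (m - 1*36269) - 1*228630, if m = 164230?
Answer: -100669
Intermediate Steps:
(m - 1*36269) - 1*228630 = (164230 - 1*36269) - 1*228630 = (164230 - 36269) - 228630 = 127961 - 228630 = -100669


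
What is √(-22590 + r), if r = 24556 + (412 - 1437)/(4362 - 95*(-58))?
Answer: √11974320759/2468 ≈ 44.338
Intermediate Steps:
r = 242415807/9872 (r = 24556 - 1025/(4362 + 5510) = 24556 - 1025/9872 = 242415807/9872 ≈ 24556.)
√(-22590 + r) = √(-22590 + 242415807/9872) = √(19407327/9872) = √11974320759/2468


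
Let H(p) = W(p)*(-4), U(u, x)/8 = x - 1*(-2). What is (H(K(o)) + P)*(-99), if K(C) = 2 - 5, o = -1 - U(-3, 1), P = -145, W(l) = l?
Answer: 13167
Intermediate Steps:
U(u, x) = 16 + 8*x (U(u, x) = 8*(x - 1*(-2)) = 8*(x + 2) = 8*(2 + x) = 16 + 8*x)
o = -25 (o = -1 - (16 + 8*1) = -1 - (16 + 8) = -1 - 1*24 = -1 - 24 = -25)
K(C) = -3
H(p) = -4*p (H(p) = p*(-4) = -4*p)
(H(K(o)) + P)*(-99) = (-4*(-3) - 145)*(-99) = (12 - 145)*(-99) = -133*(-99) = 13167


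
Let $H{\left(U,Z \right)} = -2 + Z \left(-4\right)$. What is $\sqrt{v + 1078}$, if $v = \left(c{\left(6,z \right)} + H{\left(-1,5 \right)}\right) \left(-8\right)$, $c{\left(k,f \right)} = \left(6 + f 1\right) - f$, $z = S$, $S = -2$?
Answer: $3 \sqrt{134} \approx 34.728$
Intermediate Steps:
$z = -2$
$c{\left(k,f \right)} = 6$ ($c{\left(k,f \right)} = \left(6 + f\right) - f = 6$)
$H{\left(U,Z \right)} = -2 - 4 Z$
$v = 128$ ($v = \left(6 - 22\right) \left(-8\right) = \left(-16\right) \left(-8\right) = 128$)
$\sqrt{v + 1078} = \sqrt{128 + 1078} = \sqrt{1206} = 3 \sqrt{134}$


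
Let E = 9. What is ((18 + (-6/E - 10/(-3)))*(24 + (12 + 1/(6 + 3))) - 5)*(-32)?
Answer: -640480/27 ≈ -23721.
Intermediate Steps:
((18 + (-6/E - 10/(-3)))*(24 + (12 + 1/(6 + 3))) - 5)*(-32) = ((18 + (-6/9 - 10/(-3)))*(24 + (12 + 1/(6 + 3))) - 5)*(-32) = ((18 + (-6*⅑ - 10*(-⅓)))*(24 + (12 + 1/9)) - 5)*(-32) = ((18 + (-⅔ + 10/3))*(24 + (12 + ⅑)) - 5)*(-32) = ((18 + 8/3)*(24 + 109/9) - 5)*(-32) = ((62/3)*(325/9) - 5)*(-32) = (20150/27 - 5)*(-32) = (20015/27)*(-32) = -640480/27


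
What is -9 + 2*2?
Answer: -5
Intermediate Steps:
-9 + 2*2 = -9 + 4 = -5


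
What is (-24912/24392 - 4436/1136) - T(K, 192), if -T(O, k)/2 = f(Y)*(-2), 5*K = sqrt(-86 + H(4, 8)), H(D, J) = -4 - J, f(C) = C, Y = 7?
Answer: -28511365/865916 ≈ -32.926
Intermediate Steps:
K = 7*I*sqrt(2)/5 (K = sqrt(-86 + (-4 - 1*8))/5 = sqrt(-86 + (-4 - 8))/5 = sqrt(-86 - 12)/5 = sqrt(-98)/5 = (7*I*sqrt(2))/5 = 7*I*sqrt(2)/5 ≈ 1.9799*I)
T(O, k) = 28 (T(O, k) = -14*(-2) = -2*(-14) = 28)
(-24912/24392 - 4436/1136) - T(K, 192) = (-24912/24392 - 4436/1136) - 1*28 = (-24912*1/24392 - 4436*1/1136) - 28 = (-3114/3049 - 1109/284) - 28 = -4265717/865916 - 28 = -28511365/865916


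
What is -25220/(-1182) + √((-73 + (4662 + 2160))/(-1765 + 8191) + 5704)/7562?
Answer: 12610/591 + √90573378/952812 ≈ 21.347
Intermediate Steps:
-25220/(-1182) + √((-73 + (4662 + 2160))/(-1765 + 8191) + 5704)/7562 = -25220*(-1/1182) + √((-73 + 6822)/6426 + 5704)*(1/7562) = 12610/591 + √(6749*(1/6426) + 5704)*(1/7562) = 12610/591 + √(397/378 + 5704)*(1/7562) = 12610/591 + √(2156509/378)*(1/7562) = 12610/591 + (√90573378/126)*(1/7562) = 12610/591 + √90573378/952812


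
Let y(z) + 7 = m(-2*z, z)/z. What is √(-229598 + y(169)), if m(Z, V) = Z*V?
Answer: I*√229943 ≈ 479.52*I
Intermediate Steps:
m(Z, V) = V*Z
y(z) = -7 - 2*z (y(z) = -7 + (z*(-2*z))/z = -7 + (-2*z²)/z = -7 - 2*z)
√(-229598 + y(169)) = √(-229598 + (-7 - 2*169)) = √(-229598 + (-7 - 338)) = √(-229598 - 345) = √(-229943) = I*√229943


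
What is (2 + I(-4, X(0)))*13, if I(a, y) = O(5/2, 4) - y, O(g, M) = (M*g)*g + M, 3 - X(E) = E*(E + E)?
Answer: 364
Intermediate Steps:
X(E) = 3 - 2*E² (X(E) = 3 - E*(E + E) = 3 - E*2*E = 3 - 2*E²)
O(g, M) = M + M*g² (O(g, M) = M*g² + M = M + M*g²)
I(a, y) = 29 - y (I(a, y) = 4*(1 + (5/2)²) - y = 4*(1 + 25/4) - y = 4*(29/4) - y = 29 - y)
(2 + I(-4, X(0)))*13 = (2 + (29 - (3 - 2*0²)))*13 = (2 + (29 - (3 - 2*0)))*13 = (2 + (29 - (3 + 0)))*13 = (2 + (29 - 1*3))*13 = (2 + (29 - 3))*13 = (2 + 26)*13 = 28*13 = 364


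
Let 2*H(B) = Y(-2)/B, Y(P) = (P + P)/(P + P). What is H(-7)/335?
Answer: -1/4690 ≈ -0.00021322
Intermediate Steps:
Y(P) = 1 (Y(P) = (2*P)/((2*P)) = (2*P)*(1/(2*P)) = 1)
H(B) = 1/(2*B) (H(B) = (1/B)/2 = 1/(2*B))
H(-7)/335 = ((½)/(-7))/335 = ((½)*(-⅐))*(1/335) = -1/14*1/335 = -1/4690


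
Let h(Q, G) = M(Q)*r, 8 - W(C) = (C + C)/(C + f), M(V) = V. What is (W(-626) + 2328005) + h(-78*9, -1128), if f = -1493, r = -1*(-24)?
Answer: 4897357383/2119 ≈ 2.3112e+6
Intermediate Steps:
r = 24
W(C) = 8 - 2*C/(-1493 + C) (W(C) = 8 - (C + C)/(C - 1493) = 8 - 2*C/(-1493 + C))
h(Q, G) = 24*Q (h(Q, G) = Q*24 = 24*Q)
(W(-626) + 2328005) + h(-78*9, -1128) = (2*(-5972 + 3*(-626))/(-1493 - 626) + 2328005) + 24*(-78*9) = (2*(-5972 - 1878)/(-2119) + 2328005) + 24*(-702) = (2*(-1/2119)*(-7850) + 2328005) - 16848 = (15700/2119 + 2328005) - 16848 = 4933058295/2119 - 16848 = 4897357383/2119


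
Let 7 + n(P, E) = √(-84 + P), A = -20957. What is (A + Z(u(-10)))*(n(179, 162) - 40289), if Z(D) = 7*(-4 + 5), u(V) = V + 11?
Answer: 844201200 - 20950*√95 ≈ 8.4400e+8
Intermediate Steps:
u(V) = 11 + V
n(P, E) = -7 + √(-84 + P)
Z(D) = 7 (Z(D) = 7*1 = 7)
(A + Z(u(-10)))*(n(179, 162) - 40289) = (-20957 + 7)*((-7 + √(-84 + 179)) - 40289) = -20950*((-7 + √95) - 40289) = -20950*(-40296 + √95) = 844201200 - 20950*√95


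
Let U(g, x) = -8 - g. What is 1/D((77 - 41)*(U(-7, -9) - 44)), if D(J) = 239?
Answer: 1/239 ≈ 0.0041841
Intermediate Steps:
1/D((77 - 41)*(U(-7, -9) - 44)) = 1/239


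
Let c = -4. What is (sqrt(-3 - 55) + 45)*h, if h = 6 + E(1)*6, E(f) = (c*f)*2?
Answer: -1890 - 42*I*sqrt(58) ≈ -1890.0 - 319.86*I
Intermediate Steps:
E(f) = -8*f (E(f) = -4*f*2 = -8*f)
h = -42 (h = 6 - 8*1*6 = 6 - 8*6 = 6 - 48 = -42)
(sqrt(-3 - 55) + 45)*h = (sqrt(-3 - 55) + 45)*(-42) = (sqrt(-58) + 45)*(-42) = (I*sqrt(58) + 45)*(-42) = (45 + I*sqrt(58))*(-42) = -1890 - 42*I*sqrt(58)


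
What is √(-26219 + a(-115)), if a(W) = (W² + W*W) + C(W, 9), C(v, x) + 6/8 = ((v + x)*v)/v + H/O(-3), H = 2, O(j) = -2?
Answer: √493/2 ≈ 11.102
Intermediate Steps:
C(v, x) = -7/4 + v + x (C(v, x) = -¾ + (((v + x)*v)/v + 2/(-2)) = -¾ + ((v*(v + x))/v + 2*(-½)) = -¾ + ((v + x) - 1) = -¾ + (-1 + v + x) = -7/4 + v + x)
a(W) = 29/4 + W + 2*W² (a(W) = (W² + W*W) + (-7/4 + W + 9) = (W² + W²) + (29/4 + W) = 2*W² + (29/4 + W) = 29/4 + W + 2*W²)
√(-26219 + a(-115)) = √(-26219 + (29/4 - 115 + 2*(-115)²)) = √(-26219 + (29/4 - 115 + 2*13225)) = √(-26219 + (29/4 - 115 + 26450)) = √(-26219 + 105369/4) = √(493/4) = √493/2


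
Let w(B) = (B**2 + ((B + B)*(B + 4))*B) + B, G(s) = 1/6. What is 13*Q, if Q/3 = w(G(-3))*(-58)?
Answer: -8671/9 ≈ -963.44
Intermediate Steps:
G(s) = 1/6
w(B) = B + B**2 + 2*B**2*(4 + B) (w(B) = (B**2 + ((2*B)*(4 + B))*B) + B = (B**2 + (2*B*(4 + B))*B) + B = (B**2 + 2*B**2*(4 + B)) + B = B + B**2 + 2*B**2*(4 + B))
Q = -667/9 (Q = 3*(((1 + 2*(1/6)**2 + 9*(1/6))/6)*(-58)) = 3*(((1 + 2*(1/36) + 3/2)/6)*(-58)) = 3*(((1 + 1/18 + 3/2)/6)*(-58)) = 3*(((1/6)*(23/9))*(-58)) = 3*((23/54)*(-58)) = 3*(-667/27) = -667/9 ≈ -74.111)
13*Q = 13*(-667/9) = -8671/9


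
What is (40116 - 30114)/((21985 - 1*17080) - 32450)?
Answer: -10002/27545 ≈ -0.36311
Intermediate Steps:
(40116 - 30114)/((21985 - 1*17080) - 32450) = 10002/((21985 - 17080) - 32450) = 10002/(4905 - 32450) = 10002/(-27545) = 10002*(-1/27545) = -10002/27545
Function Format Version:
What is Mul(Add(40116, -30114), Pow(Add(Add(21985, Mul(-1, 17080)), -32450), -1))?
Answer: Rational(-10002, 27545) ≈ -0.36311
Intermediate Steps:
Mul(Add(40116, -30114), Pow(Add(Add(21985, Mul(-1, 17080)), -32450), -1)) = Mul(10002, Pow(Add(Add(21985, -17080), -32450), -1)) = Mul(10002, Pow(Add(4905, -32450), -1)) = Mul(10002, Pow(-27545, -1)) = Mul(10002, Rational(-1, 27545)) = Rational(-10002, 27545)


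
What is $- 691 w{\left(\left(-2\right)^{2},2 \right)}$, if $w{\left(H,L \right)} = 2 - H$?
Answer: $1382$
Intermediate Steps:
$- 691 w{\left(\left(-2\right)^{2},2 \right)} = - 691 \left(2 - \left(-2\right)^{2}\right) = - 691 \left(2 - 4\right) = \left(-691\right) \left(-2\right) = 1382$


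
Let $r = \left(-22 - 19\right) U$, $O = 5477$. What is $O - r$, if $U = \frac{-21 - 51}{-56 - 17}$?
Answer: $\frac{402773}{73} \approx 5517.4$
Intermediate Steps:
$U = \frac{72}{73}$ ($U = - \frac{72}{-73} = \left(-72\right) \left(- \frac{1}{73}\right) = \frac{72}{73} \approx 0.9863$)
$r = - \frac{2952}{73}$ ($r = \left(-22 - 19\right) \frac{72}{73} = \left(-41\right) \frac{72}{73} = - \frac{2952}{73} \approx -40.438$)
$O - r = 5477 - - \frac{2952}{73} = 5477 + \frac{2952}{73} = \frac{402773}{73}$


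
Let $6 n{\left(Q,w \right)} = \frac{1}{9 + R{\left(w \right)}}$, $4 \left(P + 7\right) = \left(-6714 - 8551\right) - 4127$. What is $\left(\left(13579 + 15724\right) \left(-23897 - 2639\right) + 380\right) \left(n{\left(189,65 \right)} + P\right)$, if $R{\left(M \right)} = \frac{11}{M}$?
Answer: $\frac{1124996583956635}{298} \approx 3.7752 \cdot 10^{12}$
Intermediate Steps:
$P = -4855$ ($P = -7 + \frac{\left(-6714 - 8551\right) - 4127}{4} = -7 + \frac{-15265 - 4127}{4} = -7 + \frac{1}{4} \left(-19392\right) = -7 - 4848 = -4855$)
$n{\left(Q,w \right)} = \frac{1}{6 \left(9 + \frac{11}{w}\right)}$
$\left(\left(13579 + 15724\right) \left(-23897 - 2639\right) + 380\right) \left(n{\left(189,65 \right)} + P\right) = \left(\left(13579 + 15724\right) \left(-23897 - 2639\right) + 380\right) \left(\frac{1}{6} \cdot 65 \frac{1}{11 + 9 \cdot 65} - 4855\right) = \left(29303 \left(-26536\right) + 380\right) \left(\frac{1}{6} \cdot 65 \frac{1}{11 + 585} - 4855\right) = \left(-777584408 + 380\right) \left(\frac{1}{6} \cdot 65 \cdot \frac{1}{596} - 4855\right) = - 777584028 \left(\frac{1}{6} \cdot 65 \cdot \frac{1}{596} - 4855\right) = - 777584028 \left(\frac{65}{3576} - 4855\right) = \left(-777584028\right) \left(- \frac{17361415}{3576}\right) = \frac{1124996583956635}{298}$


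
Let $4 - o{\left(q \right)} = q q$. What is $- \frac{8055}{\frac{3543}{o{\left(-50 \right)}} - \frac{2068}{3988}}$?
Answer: $\frac{2227218240}{535867} \approx 4156.3$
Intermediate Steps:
$o{\left(q \right)} = 4 - q^{2}$ ($o{\left(q \right)} = 4 - q q = 4 - q^{2}$)
$- \frac{8055}{\frac{3543}{o{\left(-50 \right)}} - \frac{2068}{3988}} = - \frac{8055}{\frac{3543}{4 - \left(-50\right)^{2}} - \frac{2068}{3988}} = - \frac{8055}{\frac{3543}{4 - 2500} - \frac{517}{997}} = - \frac{8055}{\frac{3543}{-2496} - \frac{517}{997}} = - \frac{8055}{3543 \left(- \frac{1}{2496}\right) - \frac{517}{997}} = - \frac{8055}{- \frac{1181}{832} - \frac{517}{997}} = - \frac{8055}{- \frac{1607601}{829504}} = \left(-8055\right) \left(- \frac{829504}{1607601}\right) = \frac{2227218240}{535867}$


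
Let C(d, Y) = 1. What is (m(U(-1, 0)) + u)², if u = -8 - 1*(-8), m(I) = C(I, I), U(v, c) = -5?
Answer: 1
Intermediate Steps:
m(I) = 1
u = 0 (u = -8 + 8 = 0)
(m(U(-1, 0)) + u)² = (1 + 0)² = 1² = 1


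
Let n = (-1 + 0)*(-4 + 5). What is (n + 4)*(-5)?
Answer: -15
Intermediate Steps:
n = -1 (n = -1*1 = -1)
(n + 4)*(-5) = (-1 + 4)*(-5) = 3*(-5) = -15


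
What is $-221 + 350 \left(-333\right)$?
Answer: $-116771$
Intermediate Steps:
$-221 + 350 \left(-333\right) = -221 - 116550 = -116771$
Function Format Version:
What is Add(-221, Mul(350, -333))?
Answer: -116771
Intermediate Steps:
Add(-221, Mul(350, -333)) = Add(-221, -116550) = -116771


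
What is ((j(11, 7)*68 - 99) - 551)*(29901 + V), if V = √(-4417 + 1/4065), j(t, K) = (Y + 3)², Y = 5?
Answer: 110693502 + 4936*I*√4561718610/1355 ≈ 1.1069e+8 + 2.4604e+5*I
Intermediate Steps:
j(t, K) = 64 (j(t, K) = (5 + 3)² = 8² = 64)
V = 4*I*√4561718610/4065 (V = √(-4417 + 1/4065) = √(-17955104/4065) = 4*I*√4561718610/4065 ≈ 66.46*I)
((j(11, 7)*68 - 99) - 551)*(29901 + V) = ((64*68 - 99) - 551)*(29901 + 4*I*√4561718610/4065) = ((4352 - 99) - 551)*(29901 + 4*I*√4561718610/4065) = (4253 - 551)*(29901 + 4*I*√4561718610/4065) = 3702*(29901 + 4*I*√4561718610/4065) = 110693502 + 4936*I*√4561718610/1355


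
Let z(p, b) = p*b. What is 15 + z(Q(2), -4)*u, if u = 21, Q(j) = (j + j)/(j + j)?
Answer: -69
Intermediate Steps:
Q(j) = 1 (Q(j) = (2*j)/((2*j)) = (2*j)*(1/(2*j)) = 1)
z(p, b) = b*p
15 + z(Q(2), -4)*u = 15 - 4*1*21 = 15 - 4*21 = 15 - 84 = -69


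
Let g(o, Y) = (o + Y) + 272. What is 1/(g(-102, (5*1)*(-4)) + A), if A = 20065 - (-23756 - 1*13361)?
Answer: 1/57332 ≈ 1.7442e-5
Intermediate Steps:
g(o, Y) = 272 + Y + o (g(o, Y) = (Y + o) + 272 = 272 + Y + o)
A = 57182 (A = 20065 - (-23756 - 13361) = 20065 - 1*(-37117) = 20065 + 37117 = 57182)
1/(g(-102, (5*1)*(-4)) + A) = 1/((272 + (5*1)*(-4) - 102) + 57182) = 1/((272 + 5*(-4) - 102) + 57182) = 1/((272 - 20 - 102) + 57182) = 1/(150 + 57182) = 1/57332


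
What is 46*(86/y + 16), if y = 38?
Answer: 15962/19 ≈ 840.11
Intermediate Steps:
46*(86/y + 16) = 46*(86/38 + 16) = 46*(86*(1/38) + 16) = 46*(43/19 + 16) = 46*(347/19) = 15962/19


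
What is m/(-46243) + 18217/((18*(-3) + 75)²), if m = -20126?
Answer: 851284297/20393163 ≈ 41.744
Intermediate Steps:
m/(-46243) + 18217/((18*(-3) + 75)²) = -20126/(-46243) + 18217/((18*(-3) + 75)²) = -20126*(-1/46243) + 18217/((-54 + 75)²) = 20126/46243 + 18217/(21²) = 20126/46243 + 18217/441 = 851284297/20393163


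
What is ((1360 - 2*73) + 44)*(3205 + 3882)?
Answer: 8915446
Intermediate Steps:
((1360 - 2*73) + 44)*(3205 + 3882) = ((1360 - 146) + 44)*7087 = (1214 + 44)*7087 = 1258*7087 = 8915446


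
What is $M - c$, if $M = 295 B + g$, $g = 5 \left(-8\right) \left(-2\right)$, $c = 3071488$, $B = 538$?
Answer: $-2912698$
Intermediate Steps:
$g = 80$ ($g = \left(-40\right) \left(-2\right) = 80$)
$M = 158790$ ($M = 295 \cdot 538 + 80 = 158710 + 80 = 158790$)
$M - c = 158790 - 3071488 = -2912698$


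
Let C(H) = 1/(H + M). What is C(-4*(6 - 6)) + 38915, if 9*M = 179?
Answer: 6965794/179 ≈ 38915.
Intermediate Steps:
M = 179/9 (M = (1/9)*179 = 179/9 ≈ 19.889)
C(H) = 1/(179/9 + H) (C(H) = 1/(H + 179/9) = 1/(179/9 + H))
C(-4*(6 - 6)) + 38915 = 9/(179 + 9*(-4*(6 - 6))) + 38915 = 9/(179 + 9*(-4*0)) + 38915 = 9/(179 + 9*0) + 38915 = 9/(179 + 0) + 38915 = 9/179 + 38915 = 6965794/179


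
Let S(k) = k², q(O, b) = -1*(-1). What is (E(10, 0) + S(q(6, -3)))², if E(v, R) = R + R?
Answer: 1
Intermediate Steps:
q(O, b) = 1
E(v, R) = 2*R
(E(10, 0) + S(q(6, -3)))² = (2*0 + 1²)² = (0 + 1)² = 1² = 1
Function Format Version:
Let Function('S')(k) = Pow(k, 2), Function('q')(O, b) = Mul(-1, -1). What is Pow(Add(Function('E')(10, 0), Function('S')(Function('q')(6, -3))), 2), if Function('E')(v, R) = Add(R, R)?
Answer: 1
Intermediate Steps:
Function('q')(O, b) = 1
Function('E')(v, R) = Mul(2, R)
Pow(Add(Function('E')(10, 0), Function('S')(Function('q')(6, -3))), 2) = Pow(Add(Mul(2, 0), Pow(1, 2)), 2) = Pow(Add(0, 1), 2) = Pow(1, 2) = 1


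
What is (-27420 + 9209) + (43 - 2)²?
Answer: -16530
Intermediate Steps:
(-27420 + 9209) + (43 - 2)² = -18211 + 41² = -18211 + 1681 = -16530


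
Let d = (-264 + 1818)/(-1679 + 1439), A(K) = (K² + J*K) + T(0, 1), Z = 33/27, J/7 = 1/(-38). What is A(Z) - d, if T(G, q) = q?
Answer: 538261/61560 ≈ 8.7437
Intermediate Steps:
J = -7/38 (J = 7/(-38) = 7*(-1/38) = -7/38 ≈ -0.18421)
Z = 11/9 (Z = 33*(1/27) = 11/9 ≈ 1.2222)
A(K) = 1 + K² - 7*K/38 (A(K) = (K² - 7*K/38) + 1 = 1 + K² - 7*K/38)
d = -259/40 (d = 1554/(-240) = 1554*(-1/240) = -259/40 ≈ -6.4750)
A(Z) - d = (1 + (11/9)² - 7/38*11/9) - 1*(-259/40) = (1 + 121/81 - 77/342) + 259/40 = 6983/3078 + 259/40 = 538261/61560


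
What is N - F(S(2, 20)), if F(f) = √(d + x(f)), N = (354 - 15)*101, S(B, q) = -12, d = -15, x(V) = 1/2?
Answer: 34239 - I*√58/2 ≈ 34239.0 - 3.8079*I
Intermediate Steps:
x(V) = ½
N = 34239 (N = 339*101 = 34239)
F(f) = I*√58/2 (F(f) = √(-15 + ½) = √(-29/2) = I*√58/2)
N - F(S(2, 20)) = 34239 - I*√58/2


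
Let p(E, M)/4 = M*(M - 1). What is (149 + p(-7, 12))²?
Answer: 458329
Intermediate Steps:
p(E, M) = 4*M*(-1 + M) (p(E, M) = 4*(M*(M - 1)) = 4*(M*(-1 + M)) = 4*M*(-1 + M))
(149 + p(-7, 12))² = (149 + 4*12*(-1 + 12))² = (149 + 4*12*11)² = (149 + 528)² = 677² = 458329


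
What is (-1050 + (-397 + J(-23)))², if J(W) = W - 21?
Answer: 2223081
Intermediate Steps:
J(W) = -21 + W
(-1050 + (-397 + J(-23)))² = (-1050 + (-397 + (-21 - 23)))² = (-1050 + (-397 - 44))² = (-1050 - 441)² = (-1491)² = 2223081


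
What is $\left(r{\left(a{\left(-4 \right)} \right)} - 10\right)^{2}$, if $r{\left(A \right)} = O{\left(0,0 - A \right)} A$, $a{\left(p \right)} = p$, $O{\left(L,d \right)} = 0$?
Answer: $100$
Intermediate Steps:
$r{\left(A \right)} = 0$ ($r{\left(A \right)} = 0 A = 0$)
$\left(r{\left(a{\left(-4 \right)} \right)} - 10\right)^{2} = \left(0 - 10\right)^{2} = \left(-10\right)^{2} = 100$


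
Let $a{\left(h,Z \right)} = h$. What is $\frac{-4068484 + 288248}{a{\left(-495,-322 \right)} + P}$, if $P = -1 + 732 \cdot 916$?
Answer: $- \frac{945059}{167504} \approx -5.642$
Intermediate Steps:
$P = 670511$ ($P = -1 + 670512 = 670511$)
$\frac{-4068484 + 288248}{a{\left(-495,-322 \right)} + P} = \frac{-4068484 + 288248}{-495 + 670511} = - \frac{3780236}{670016} = \left(-3780236\right) \frac{1}{670016} = - \frac{945059}{167504}$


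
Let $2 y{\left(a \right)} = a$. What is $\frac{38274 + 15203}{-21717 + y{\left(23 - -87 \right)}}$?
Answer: $- \frac{53477}{21662} \approx -2.4687$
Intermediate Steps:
$y{\left(a \right)} = \frac{a}{2}$
$\frac{38274 + 15203}{-21717 + y{\left(23 - -87 \right)}} = \frac{38274 + 15203}{-21717 + \frac{23 - -87}{2}} = \frac{53477}{-21717 + \frac{23 + 87}{2}} = \frac{53477}{-21717 + \frac{1}{2} \cdot 110} = \frac{53477}{-21717 + 55} = \frac{53477}{-21662} = 53477 \left(- \frac{1}{21662}\right) = - \frac{53477}{21662}$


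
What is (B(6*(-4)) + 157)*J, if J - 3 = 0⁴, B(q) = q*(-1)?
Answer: 543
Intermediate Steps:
B(q) = -q
J = 3 (J = 3 + 0⁴ = 3 + 0 = 3)
(B(6*(-4)) + 157)*J = (-6*(-4) + 157)*3 = (-1*(-24) + 157)*3 = (24 + 157)*3 = 181*3 = 543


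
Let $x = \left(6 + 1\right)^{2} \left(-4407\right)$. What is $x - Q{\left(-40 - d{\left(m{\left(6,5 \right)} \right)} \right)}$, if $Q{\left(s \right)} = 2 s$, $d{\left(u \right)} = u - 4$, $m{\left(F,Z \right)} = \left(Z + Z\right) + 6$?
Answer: $-215839$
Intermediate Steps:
$m{\left(F,Z \right)} = 6 + 2 Z$ ($m{\left(F,Z \right)} = 2 Z + 6 = 6 + 2 Z$)
$d{\left(u \right)} = -4 + u$ ($d{\left(u \right)} = u - 4 = -4 + u$)
$x = -215943$ ($x = 7^{2} \left(-4407\right) = 49 \left(-4407\right) = -215943$)
$x - Q{\left(-40 - d{\left(m{\left(6,5 \right)} \right)} \right)} = -215943 - 2 \left(-40 - \left(-4 + \left(6 + 2 \cdot 5\right)\right)\right) = -215943 - 2 \left(-40 - \left(-4 + \left(6 + 10\right)\right)\right) = -215943 - 2 \left(-40 - \left(-4 + 16\right)\right) = -215943 - 2 \left(-40 - 12\right) = -215943 - 2 \left(-52\right) = -215943 - -104 = -215943 + 104 = -215839$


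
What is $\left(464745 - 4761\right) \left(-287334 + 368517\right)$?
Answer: $37342881072$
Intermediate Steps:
$\left(464745 - 4761\right) \left(-287334 + 368517\right) = 459984 \cdot 81183 = 37342881072$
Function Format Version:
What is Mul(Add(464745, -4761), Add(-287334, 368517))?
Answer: 37342881072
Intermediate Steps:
Mul(Add(464745, -4761), Add(-287334, 368517)) = Mul(459984, 81183) = 37342881072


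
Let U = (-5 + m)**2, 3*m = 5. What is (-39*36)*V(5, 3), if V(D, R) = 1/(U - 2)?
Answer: -6318/41 ≈ -154.10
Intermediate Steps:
m = 5/3 (m = (1/3)*5 = 5/3 ≈ 1.6667)
U = 100/9 (U = (-5 + 5/3)**2 = (-10/3)**2 = 100/9 ≈ 11.111)
V(D, R) = 9/82 (V(D, R) = 1/(100/9 - 2) = 1/(82/9) = 9/82)
(-39*36)*V(5, 3) = -39*36*(9/82) = -1404*9/82 = -6318/41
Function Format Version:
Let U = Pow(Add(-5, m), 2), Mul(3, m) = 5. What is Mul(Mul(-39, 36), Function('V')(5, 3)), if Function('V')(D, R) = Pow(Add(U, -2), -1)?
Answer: Rational(-6318, 41) ≈ -154.10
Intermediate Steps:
m = Rational(5, 3) (m = Mul(Rational(1, 3), 5) = Rational(5, 3) ≈ 1.6667)
U = Rational(100, 9) (U = Pow(Add(-5, Rational(5, 3)), 2) = Pow(Rational(-10, 3), 2) = Rational(100, 9) ≈ 11.111)
Function('V')(D, R) = Rational(9, 82) (Function('V')(D, R) = Pow(Add(Rational(100, 9), -2), -1) = Pow(Rational(82, 9), -1) = Rational(9, 82))
Mul(Mul(-39, 36), Function('V')(5, 3)) = Mul(Mul(-39, 36), Rational(9, 82)) = Mul(-1404, Rational(9, 82)) = Rational(-6318, 41)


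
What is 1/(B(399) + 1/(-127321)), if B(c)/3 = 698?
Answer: 127321/266610173 ≈ 0.00047755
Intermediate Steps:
B(c) = 2094 (B(c) = 3*698 = 2094)
1/(B(399) + 1/(-127321)) = 1/(2094 + 1/(-127321)) = 1/(2094 - 1/127321) = 1/(266610173/127321) = 127321/266610173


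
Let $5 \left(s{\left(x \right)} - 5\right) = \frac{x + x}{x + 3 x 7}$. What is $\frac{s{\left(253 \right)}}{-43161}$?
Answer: $- \frac{92}{791285} \approx -0.00011627$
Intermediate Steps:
$s{\left(x \right)} = \frac{276}{55}$ ($s{\left(x \right)} = 5 + \frac{\left(x + x\right) \frac{1}{x + 3 x 7}}{5} = 5 + \frac{2 x \frac{1}{x + 21 x}}{5} = 5 + \frac{2 x \frac{1}{22 x}}{5} = 5 + \frac{1}{5} \cdot \frac{1}{11} = 5 + \frac{1}{55} = \frac{276}{55}$)
$\frac{s{\left(253 \right)}}{-43161} = \frac{276}{55 \left(-43161\right)} = \frac{276}{55} \left(- \frac{1}{43161}\right) = - \frac{92}{791285}$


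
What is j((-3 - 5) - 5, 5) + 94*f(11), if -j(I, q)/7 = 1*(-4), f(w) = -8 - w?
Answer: -1758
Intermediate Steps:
j(I, q) = 28 (j(I, q) = -7*(-4) = 28)
j((-3 - 5) - 5, 5) + 94*f(11) = 28 + 94*(-8 - 1*11) = 28 + 94*(-8 - 11) = 28 + 94*(-19) = 28 - 1786 = -1758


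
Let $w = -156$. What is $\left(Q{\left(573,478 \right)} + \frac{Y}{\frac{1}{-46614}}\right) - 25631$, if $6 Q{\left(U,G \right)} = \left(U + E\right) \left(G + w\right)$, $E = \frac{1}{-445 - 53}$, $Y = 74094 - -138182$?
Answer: $- \frac{14783172346097}{1494} \approx -9.895 \cdot 10^{9}$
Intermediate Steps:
$Y = 212276$ ($Y = 74094 + 138182 = 212276$)
$E = - \frac{1}{498}$ ($E = \frac{1}{-498} = - \frac{1}{498} \approx -0.002008$)
$Q{\left(U,G \right)} = \frac{\left(-156 + G\right) \left(- \frac{1}{498} + U\right)}{6}$ ($Q{\left(U,G \right)} = \frac{\left(U - \frac{1}{498}\right) \left(G - 156\right)}{6} = \frac{\left(- \frac{1}{498} + U\right) \left(-156 + G\right)}{6} = \frac{\left(-156 + G\right) \left(- \frac{1}{498} + U\right)}{6}$)
$\left(Q{\left(573,478 \right)} + \frac{Y}{\frac{1}{-46614}}\right) - 25631 = \left(\left(\frac{13}{249} - 14898 - \frac{239}{1494} + \frac{1}{6} \cdot 478 \cdot 573\right) + \frac{212276}{\frac{1}{-46614}}\right) - 25631 = \left(\left(\frac{13}{249} - 14898 - \frac{239}{1494} + 45649\right) + \frac{212276}{- \frac{1}{46614}}\right) - 25631 = \left(\frac{45941833}{1494} + 212276 \left(-46614\right)\right) - 25631 = \left(\frac{45941833}{1494} - 9895033464\right) - 25631 = - \frac{14783134053383}{1494} - 25631 = - \frac{14783172346097}{1494}$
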